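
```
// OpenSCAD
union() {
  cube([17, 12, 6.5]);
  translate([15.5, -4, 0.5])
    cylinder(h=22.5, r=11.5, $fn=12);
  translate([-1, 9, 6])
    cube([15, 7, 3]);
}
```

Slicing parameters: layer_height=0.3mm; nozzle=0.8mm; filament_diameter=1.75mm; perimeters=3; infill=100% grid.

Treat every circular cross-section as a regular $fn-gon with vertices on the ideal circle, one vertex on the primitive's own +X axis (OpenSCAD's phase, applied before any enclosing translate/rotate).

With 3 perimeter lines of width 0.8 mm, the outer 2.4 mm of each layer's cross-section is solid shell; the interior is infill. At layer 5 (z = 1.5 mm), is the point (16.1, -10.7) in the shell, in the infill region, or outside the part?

At z = 1.5 mm: the cube (footprint 17×12) is included at this height; the cylinder at (15.5, -4): section is a regular 12-gon, circumradius r=11.5; the cube at (-1, 9) does not reach this height (z outside [6, 9]); Merging all regions: the regions partially overlap (shared area 66.28 mm²), so overlapping operands fuse into one piece — 1 connected region. Overall, the cross-section is a single solid region. The nearest boundary edge runs (21.25, -13.96)→(15.50, -15.50); distance from the point to it = 4.48 mm. The point is inside the cross-section and 4.48 mm from the nearest boundary — more than the 2.4 mm shell width (3 × 0.8), so it's in the infill interior.

infill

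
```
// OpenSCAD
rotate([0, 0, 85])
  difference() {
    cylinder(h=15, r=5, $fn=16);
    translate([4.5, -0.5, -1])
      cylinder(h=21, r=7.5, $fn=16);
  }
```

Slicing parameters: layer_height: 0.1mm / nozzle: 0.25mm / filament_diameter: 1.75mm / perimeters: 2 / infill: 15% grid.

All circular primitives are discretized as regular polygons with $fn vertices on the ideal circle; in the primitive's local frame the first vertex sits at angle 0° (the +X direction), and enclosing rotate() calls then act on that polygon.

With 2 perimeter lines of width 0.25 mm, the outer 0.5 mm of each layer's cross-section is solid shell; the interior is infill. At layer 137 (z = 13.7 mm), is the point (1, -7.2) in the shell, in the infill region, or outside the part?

At z = 13.7 mm: the cylinder: section is a regular 16-gon, circumradius r=5; the r=7.5 cylinder at (4.5, -0.5) gives a regular 16-gon of circumradius 7.5 (constant along its height); Subtracting the remaining from the first: starting from the r=5 cylinder, the r=7.5 cylinder at (4.5, -0.5) partially overlaps it — only the 60.74 mm² overlap (of its 172.21 mm²) is removed, clipping the outline — 1 connected region; (rotated 85° about Z; rotation is an isometry so areas/perimeters/island counts are preserved). Overall, the cross-section is a single solid region. Undo the 85° rotation: the query point maps to (-7.085, -1.624) in the un-rotated model frame. The nearest boundary edge runs (-4.62, -1.91)→(-5.00, 0.00); distance from the point to it = 2.36 mm. The point is not inside any of the regions above, so it lies outside the cross-section (2.36 mm from the nearest boundary).

outside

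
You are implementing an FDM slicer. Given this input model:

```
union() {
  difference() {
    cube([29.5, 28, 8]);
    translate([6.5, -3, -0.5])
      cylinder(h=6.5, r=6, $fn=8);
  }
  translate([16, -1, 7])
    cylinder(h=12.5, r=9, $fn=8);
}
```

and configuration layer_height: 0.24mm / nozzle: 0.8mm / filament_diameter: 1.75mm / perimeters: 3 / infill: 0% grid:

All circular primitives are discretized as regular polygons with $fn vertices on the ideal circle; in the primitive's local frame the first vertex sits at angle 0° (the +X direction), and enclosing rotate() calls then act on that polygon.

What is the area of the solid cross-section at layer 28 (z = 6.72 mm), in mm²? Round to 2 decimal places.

At z = 6.72 mm: the 29.5×28 cube contributes its full rectangle (area 826.00 mm²); the cylinder at (6.5, -3) does not reach this height (z outside [-0.5, 6]); Taking the first minus the rest: none of the subtracted shapes is present at this height, so the 29.5×28 cube is unchanged — area = 826.00 mm²; the cylinder at (16, -1) is not intersected at this z (z outside [7, 19.5]); Combining (union): only the result so far is present, so the union is just that shape — area = 826.00 mm². Overall, the cross-section is a single solid region. Net area = 826.00 mm².

826.00 mm²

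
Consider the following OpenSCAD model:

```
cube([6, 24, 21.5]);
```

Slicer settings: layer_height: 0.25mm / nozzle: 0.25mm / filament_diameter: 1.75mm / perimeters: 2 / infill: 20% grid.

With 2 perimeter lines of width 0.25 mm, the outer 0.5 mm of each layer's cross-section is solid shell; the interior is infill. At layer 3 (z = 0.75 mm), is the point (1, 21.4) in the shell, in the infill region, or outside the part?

infill

At z = 0.75 mm: the cube (footprint 6×24) is included at this height. Overall, the cross-section is a single solid region. The nearest boundary edge runs (0.00, 24.00)→(0.00, 0.00); distance from the point to it = 1.00 mm. The point is inside the cross-section and 1.00 mm from the nearest boundary — more than the 0.5 mm shell width (2 × 0.25), so it's in the infill interior.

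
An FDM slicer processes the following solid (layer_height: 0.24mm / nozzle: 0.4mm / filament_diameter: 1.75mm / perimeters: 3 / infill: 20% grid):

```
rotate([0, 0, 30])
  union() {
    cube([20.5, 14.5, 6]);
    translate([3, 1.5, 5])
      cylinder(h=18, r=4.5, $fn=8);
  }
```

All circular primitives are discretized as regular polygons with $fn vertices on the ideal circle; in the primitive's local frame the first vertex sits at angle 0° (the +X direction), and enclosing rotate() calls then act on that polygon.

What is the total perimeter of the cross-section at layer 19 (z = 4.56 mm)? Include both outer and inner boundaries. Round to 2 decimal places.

70.00 mm

At z = 4.56 mm: the cube is present — its section is the full 20.5×14.5 rectangle (perimeter 70.00 mm); the cylinder at (3, 1.5) is absent (z outside [5, 23]); Taking the union: only the 20.5×14.5 cube is present, so the union is just that shape — boundary = 70.00 mm; (whole slice rotated 30° about Z — lengths, areas and connectivity unchanged). Overall, the cross-section is a single solid region. Total boundary length (outer) = 70.00 mm.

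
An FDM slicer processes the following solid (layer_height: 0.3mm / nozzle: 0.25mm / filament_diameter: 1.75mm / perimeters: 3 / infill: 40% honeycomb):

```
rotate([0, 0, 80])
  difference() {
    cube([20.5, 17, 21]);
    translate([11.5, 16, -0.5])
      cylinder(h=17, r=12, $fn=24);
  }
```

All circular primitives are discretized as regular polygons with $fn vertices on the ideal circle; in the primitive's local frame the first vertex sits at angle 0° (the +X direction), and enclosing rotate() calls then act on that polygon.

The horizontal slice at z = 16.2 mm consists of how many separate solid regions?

1

At z = 16.2 mm: the 20.5×17 cube contributes its full rectangle; the r=12 cylinder at (11.5, 16) gives a regular 24-gon of circumradius 12 (constant along its height); After the difference (first − rest): starting from the 20.5×17 cube, the r=12 cylinder at (11.5, 16) partially overlaps it — only the 227.48 mm² overlap (of its 447.24 mm²) is removed, clipping the outline — 1 connected region; (rotated 80° about Z; rotation is an isometry so areas/perimeters/island counts are preserved). The result has 1 disconnected region.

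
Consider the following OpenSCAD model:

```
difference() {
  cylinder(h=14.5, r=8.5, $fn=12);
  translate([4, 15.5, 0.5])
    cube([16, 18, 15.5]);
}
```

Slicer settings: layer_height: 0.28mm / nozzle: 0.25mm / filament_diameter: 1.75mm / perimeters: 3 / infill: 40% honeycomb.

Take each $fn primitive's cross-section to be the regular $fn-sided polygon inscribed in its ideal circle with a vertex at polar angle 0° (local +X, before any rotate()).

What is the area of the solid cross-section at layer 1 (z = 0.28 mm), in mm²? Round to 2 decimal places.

216.75 mm²

At z = 0.28 mm: the cylinder: section is a regular 12-gon, circumradius r=8.5 (area = (12/2)·8.500²·sin(360°/12) = 216.75 mm²); the cube at (4, 15.5) is not intersected at this z (z outside [0.5, 16]); Taking the first minus the rest: none of the subtracted shapes is present at this height, so the r=8.5 cylinder is unchanged — area = 216.75 mm². Overall, the cross-section is a single solid region. Net area = 216.75 mm².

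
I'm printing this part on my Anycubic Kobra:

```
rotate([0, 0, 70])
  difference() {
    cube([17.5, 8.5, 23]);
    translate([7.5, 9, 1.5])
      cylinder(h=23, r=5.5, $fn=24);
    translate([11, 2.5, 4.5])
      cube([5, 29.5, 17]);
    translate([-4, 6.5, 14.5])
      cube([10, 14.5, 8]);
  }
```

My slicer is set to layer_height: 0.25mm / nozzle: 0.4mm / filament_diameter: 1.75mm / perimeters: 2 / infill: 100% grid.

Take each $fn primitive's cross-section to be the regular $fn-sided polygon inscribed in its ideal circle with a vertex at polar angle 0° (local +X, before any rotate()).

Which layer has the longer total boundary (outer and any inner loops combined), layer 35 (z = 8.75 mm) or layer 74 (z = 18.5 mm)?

layer 35 (z = 8.75 mm)

Layer 35 (z = 8.75): the cube (footprint 17.5×8.5) is included at this height (perimeter 52.00 mm); the cylinder at (7.5, 9): section is a regular 24-gon, circumradius r=5.5 (perimeter = 2·24·5.500·sin(180°/24) = 34.46 mm); the cube at (11, 2.5) is present — its section is the full 5×29.5 rectangle (perimeter 69.00 mm); the cube at (-4, 6.5) is not intersected at this z (z outside [14.5, 22.5]); Subtracting the remaining from the first: starting from the 17.5×8.5 cube, the r=5.5 cylinder at (7.5, 9) partially overlaps it — only the 41.51 mm² overlap (of its 93.95 mm²) is removed, clipping the outline; the 5×29.5 cube at (11, 2.5) partially overlaps it — only the 25.23 mm² overlap (of its 147.50 mm²) is removed, clipping the outline — boundary = 63.31 mm; (rotated 70° about Z; rotation is an isometry so areas/perimeters/island counts are preserved). So its perimeter = 63.31 mm. Layer 74 (z = 18.5): the cube (footprint 17.5×8.5) is included at this height (perimeter 52.00 mm); the r=5.5 cylinder at (7.5, 9) contributes a regular 24-gon of circumradius 5.5 (perimeter = 2·24·5.500·sin(180°/24) = 34.46 mm); the cube at (11, 2.5) (footprint 5×29.5) is included at this height (perimeter 69.00 mm); the 10×14.5 cube at (-4, 6.5) contributes its full rectangle (perimeter 49.00 mm); After the difference (first − rest): starting from the 17.5×8.5 cube, the r=5.5 cylinder at (7.5, 9) partially overlaps it — only the 41.51 mm² overlap (of its 93.95 mm²) is removed, clipping the outline; the 5×29.5 cube at (11, 2.5) partially overlaps it — only the 25.23 mm² overlap (of its 147.50 mm²) is removed, clipping the outline; the 10×14.5 cube at (-4, 6.5) partially overlaps it — only the 4.56 mm² overlap (of its 145.00 mm²) is removed, clipping the outline — boundary = 59.78 mm; (whole slice rotated 70° about Z — lengths, areas and connectivity unchanged). So its perimeter = 59.78 mm. Layer 35 is larger (63.31 vs 59.78 mm).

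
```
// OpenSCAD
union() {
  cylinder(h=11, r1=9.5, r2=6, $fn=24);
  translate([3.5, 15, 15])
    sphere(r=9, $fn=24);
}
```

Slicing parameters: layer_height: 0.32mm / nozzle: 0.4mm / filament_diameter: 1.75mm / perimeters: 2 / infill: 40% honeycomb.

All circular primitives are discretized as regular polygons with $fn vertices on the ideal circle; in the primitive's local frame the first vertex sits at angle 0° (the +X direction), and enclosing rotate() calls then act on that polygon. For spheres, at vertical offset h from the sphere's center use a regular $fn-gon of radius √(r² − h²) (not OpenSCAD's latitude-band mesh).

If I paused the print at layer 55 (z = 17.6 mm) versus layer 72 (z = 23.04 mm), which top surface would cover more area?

Layer 55 (z = 17.6): the cone is absent (z outside [0, 11]); the r=9 sphere at (3.5, 15) slices to a regular 24-gon of circumradius 8.616 (√(r²−h²) with h=2.6 from center) (area = (24/2)·8.616²·sin(360°/24) = 230.58 mm²); Taking the union: only the r=9 sphere at (3.5, 15) is present, so the union is just that shape — area = 230.58 mm². So its area = 230.58 mm². Layer 72 (z = 23.04): the cone does not reach this height (z outside [0, 11]); the sphere at (3.5, 15): section is a regular 24-gon, circumradius = √(r²−h²) = √(9²−8.04²) = 4.045 (area = (24/2)·4.045²·sin(360°/24) = 50.81 mm²); Merging all regions: only the r=9 sphere at (3.5, 15) is present, so the union is just that shape — area = 50.81 mm². So its area = 50.81 mm². Layer 55 is larger (230.58 vs 50.81 mm²).

layer 55 (z = 17.6 mm)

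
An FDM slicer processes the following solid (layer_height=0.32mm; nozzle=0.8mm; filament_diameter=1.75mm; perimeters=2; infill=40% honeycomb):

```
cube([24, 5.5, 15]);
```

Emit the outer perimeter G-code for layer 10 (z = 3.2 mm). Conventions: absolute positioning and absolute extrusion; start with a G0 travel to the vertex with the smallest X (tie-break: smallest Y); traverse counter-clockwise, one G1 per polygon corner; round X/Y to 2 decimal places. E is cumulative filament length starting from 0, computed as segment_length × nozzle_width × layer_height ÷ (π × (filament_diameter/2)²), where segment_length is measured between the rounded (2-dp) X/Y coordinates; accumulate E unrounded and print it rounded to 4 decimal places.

G0 X0.00 Y0.00 Z3.20
G1 X24.00 Y0.00 E2.5544
G1 X24.00 Y5.50 E3.1398
G1 X0.00 Y5.50 E5.6941
G1 X0.00 Y0.00 E6.2795

At z = 3.2 mm: the 24×5.5 cube contributes its full rectangle. The outline is a single polygon with 4 vertices. Extrusion per mm of travel: 0.8 × 0.32 / (π × 0.875²) = 0.106432. Accumulating E over each segment gives final E = 6.2795.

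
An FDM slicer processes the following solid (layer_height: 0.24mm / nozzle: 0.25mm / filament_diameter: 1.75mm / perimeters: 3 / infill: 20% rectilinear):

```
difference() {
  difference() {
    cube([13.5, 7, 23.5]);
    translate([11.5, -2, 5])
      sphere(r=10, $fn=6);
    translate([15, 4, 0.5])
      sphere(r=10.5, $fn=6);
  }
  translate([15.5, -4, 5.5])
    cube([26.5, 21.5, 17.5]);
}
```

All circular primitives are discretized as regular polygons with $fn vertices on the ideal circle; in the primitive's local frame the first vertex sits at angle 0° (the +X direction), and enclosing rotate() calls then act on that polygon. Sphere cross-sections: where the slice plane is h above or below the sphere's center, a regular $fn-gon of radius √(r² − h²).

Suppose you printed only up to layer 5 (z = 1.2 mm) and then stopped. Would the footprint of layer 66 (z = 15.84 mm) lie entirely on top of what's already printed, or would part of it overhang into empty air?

Compare the two slices. At z = 1.2: the cube (footprint 13.5×7) is included at this height (area 94.50 mm²); the r=10 sphere at (11.5, -2) contributes a regular 6-gon of circumradius √(10²−3.8²) = 9.250 (area = (6/2)·9.250²·sin(360°/6) = 222.29 mm²); the r=10.5 sphere at (15, 4) contributes a regular 6-gon of circumradius √(10.5²−0.7²) = 10.477 (area = (6/2)·10.477²·sin(360°/6) = 285.16 mm²); After the difference (first − rest): starting from the 13.5×7 cube (94.50 mm²), the r=10 sphere at (11.5, -2) partially overlaps it — only the 50.25 mm² overlap (of its 222.29 mm²) is removed, clipping the outline; the r=10.5 sphere at (15, 4) partially overlaps it — only the 10.46 mm² overlap (of its 285.16 mm²) is removed, clipping the outline — area = 33.79 mm²; the cube at (15.5, -4) is not intersected at this z (z outside [5.5, 23]); Taking the first minus the rest: none of the subtracted shapes is present at this height, so the result so far is unchanged — area = 33.79 mm². At z = 15.84: the cube is present — its section is the full 13.5×7 rectangle (area 94.50 mm²); the sphere at (11.5, -2) is not intersected at this z (|z−center|=10.840 > r=10); the sphere at (15, 4) does not reach this height (|z−center|=15.340 > r=10.5); Subtracting the remaining from the first: none of the subtracted shapes is present at this height, so the 13.5×7 cube is unchanged — area = 94.50 mm²; the 26.5×21.5 cube at (15.5, -4) contributes its full rectangle (area 569.75 mm²); Subtracting the remaining from the first: starting from the result so far (94.50 mm²), the 26.5×21.5 cube at (15.5, -4) misses the remaining region (no effect) — area = 94.50 mm². Checking containment: at z = 15.84 the cross-section extends beyond the z = 1.2 cross-section by about 60.71 mm².

part overhangs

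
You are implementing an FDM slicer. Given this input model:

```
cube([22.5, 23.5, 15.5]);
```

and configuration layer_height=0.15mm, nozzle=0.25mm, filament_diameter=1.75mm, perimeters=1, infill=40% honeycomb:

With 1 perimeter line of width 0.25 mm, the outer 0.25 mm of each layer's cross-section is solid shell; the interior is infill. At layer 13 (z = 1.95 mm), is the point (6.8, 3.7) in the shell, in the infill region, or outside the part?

At z = 1.95 mm: the cube is present — its section is the full 22.5×23.5 rectangle. Overall, the cross-section is a single solid region. The nearest boundary edge runs (0.00, 0.00)→(22.50, 0.00); distance from the point to it = 3.70 mm. The point is inside the cross-section and 3.70 mm from the nearest boundary — more than the 0.25 mm shell width (1 × 0.25), so it's in the infill interior.

infill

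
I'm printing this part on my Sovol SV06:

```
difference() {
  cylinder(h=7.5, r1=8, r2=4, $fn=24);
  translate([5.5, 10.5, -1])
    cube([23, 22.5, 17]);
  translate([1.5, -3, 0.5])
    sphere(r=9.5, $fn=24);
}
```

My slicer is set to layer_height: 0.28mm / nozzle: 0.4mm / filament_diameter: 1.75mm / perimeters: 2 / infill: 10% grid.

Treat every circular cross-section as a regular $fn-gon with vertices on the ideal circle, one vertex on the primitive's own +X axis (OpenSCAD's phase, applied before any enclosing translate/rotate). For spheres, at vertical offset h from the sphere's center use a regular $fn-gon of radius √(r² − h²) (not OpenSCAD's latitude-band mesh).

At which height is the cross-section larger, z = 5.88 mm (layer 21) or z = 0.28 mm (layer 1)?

layer 1 (z = 0.28 mm)

Layer 21 (z = 5.88): the cone contributes a regular 24-gon of circumradius 4.864 (interpolated between r1=8 and r2=4 at t=0.784) (area = (24/2)·4.864²·sin(360°/24) = 73.48 mm²); the cube at (5.5, 10.5) is present — its section is the full 23×22.5 rectangle (area 517.50 mm²); the sphere at (1.5, -3): section is a regular 24-gon, circumradius = √(r²−h²) = √(9.5²−5.38²) = 7.830 (area = (24/2)·7.830²·sin(360°/24) = 190.40 mm²); Taking the first minus the rest: starting from the cone (73.48 mm²), the 23×22.5 cube at (5.5, 10.5) misses the remaining region (no effect); the r=9.5 sphere at (1.5, -3) partially overlaps it — only the 71.85 mm² overlap (of its 190.40 mm²) is removed, clipping the outline — area = 1.63 mm². So its area = 1.63 mm². Layer 1 (z = 0.28): the cone contributes a regular 24-gon of circumradius 7.851 (interpolated between r1=8 and r2=4 at t=0.037) (area = (24/2)·7.851²·sin(360°/24) = 191.42 mm²); the cube at (5.5, 10.5) is present — its section is the full 23×22.5 rectangle (area 517.50 mm²); the r=9.5 sphere at (1.5, -3) slices to a regular 24-gon of circumradius 9.497 (√(r²−h²) with h=0.22 from center) (area = (24/2)·9.497²·sin(360°/24) = 280.15 mm²); After the difference (first − rest): starting from the cone (191.42 mm²), the 23×22.5 cube at (5.5, 10.5) misses the remaining region (no effect); the r=9.5 sphere at (1.5, -3) partially overlaps it — only the 171.13 mm² overlap (of its 280.15 mm²) is removed, clipping the outline — area = 20.29 mm². So its area = 20.29 mm². Layer 1 is larger (20.29 vs 1.63 mm²).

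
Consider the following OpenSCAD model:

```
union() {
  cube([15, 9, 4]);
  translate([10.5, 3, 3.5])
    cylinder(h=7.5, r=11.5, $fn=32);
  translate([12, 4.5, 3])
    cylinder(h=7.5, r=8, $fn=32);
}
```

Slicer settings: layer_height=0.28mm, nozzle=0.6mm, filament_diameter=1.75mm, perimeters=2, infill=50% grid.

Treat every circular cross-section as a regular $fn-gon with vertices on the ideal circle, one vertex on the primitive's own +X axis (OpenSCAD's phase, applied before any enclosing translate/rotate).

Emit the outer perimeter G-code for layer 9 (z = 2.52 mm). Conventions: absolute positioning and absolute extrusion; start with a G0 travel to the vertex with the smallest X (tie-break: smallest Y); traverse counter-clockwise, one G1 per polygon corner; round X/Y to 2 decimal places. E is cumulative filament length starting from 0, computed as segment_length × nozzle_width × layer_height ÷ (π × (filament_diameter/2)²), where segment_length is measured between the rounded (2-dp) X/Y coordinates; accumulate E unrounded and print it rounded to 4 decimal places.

At z = 2.52 mm: the cube is present — its section is the full 15×9 rectangle; the cylinder at (10.5, 3) does not reach this height (z outside [3.5, 11]); the cylinder at (12, 4.5) is not intersected at this z (z outside [3, 10.5]); Combining (union): only the 15×9 cube is present, so the union is just that shape — 1 connected region. The outline is a single polygon with 4 vertices. Extrusion per mm of travel: 0.6 × 0.28 / (π × 0.875²) = 0.069846. Accumulating E over each segment gives final E = 3.3526.

G0 X0.00 Y0.00 Z2.52
G1 X15.00 Y0.00 E1.0477
G1 X15.00 Y9.00 E1.6763
G1 X0.00 Y9.00 E2.7240
G1 X0.00 Y0.00 E3.3526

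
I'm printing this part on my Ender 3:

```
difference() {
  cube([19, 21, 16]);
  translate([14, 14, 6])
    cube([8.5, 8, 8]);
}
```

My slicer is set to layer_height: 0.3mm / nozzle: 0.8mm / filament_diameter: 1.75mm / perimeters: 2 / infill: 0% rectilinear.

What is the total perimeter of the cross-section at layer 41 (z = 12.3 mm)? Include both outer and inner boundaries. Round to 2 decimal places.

80.00 mm

At z = 12.3 mm: the cube (footprint 19×21) is included at this height (perimeter 80.00 mm); the 8.5×8 cube at (14, 14) contributes its full rectangle (perimeter 33.00 mm); Taking the first minus the rest: starting from the 19×21 cube, the 8.5×8 cube at (14, 14) partially overlaps it — only the 35.00 mm² overlap (of its 68.00 mm²) is removed, clipping the outline — boundary = 80.00 mm. Overall, the cross-section is a single solid region. Total boundary length (outer) = 80.00 mm.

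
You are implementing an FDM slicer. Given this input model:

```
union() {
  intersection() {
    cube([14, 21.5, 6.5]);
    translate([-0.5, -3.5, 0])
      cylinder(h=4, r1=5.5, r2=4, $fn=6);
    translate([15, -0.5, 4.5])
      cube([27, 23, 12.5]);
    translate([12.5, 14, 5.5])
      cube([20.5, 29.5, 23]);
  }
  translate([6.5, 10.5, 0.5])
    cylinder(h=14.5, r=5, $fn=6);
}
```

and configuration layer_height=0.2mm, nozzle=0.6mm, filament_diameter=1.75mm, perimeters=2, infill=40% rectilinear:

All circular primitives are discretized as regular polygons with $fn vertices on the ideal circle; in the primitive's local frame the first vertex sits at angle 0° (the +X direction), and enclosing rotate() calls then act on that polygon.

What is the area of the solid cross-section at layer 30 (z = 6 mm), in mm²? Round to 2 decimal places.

64.95 mm²

At z = 6 mm: the 14×21.5 cube contributes its full rectangle (area 301.00 mm²); the cone at (-0.5, -3.5) does not reach this height (z outside [0, 4]); the cube at (15, -0.5) is present — its section is the full 27×23 rectangle (area 621.00 mm²); the cube at (12.5, 14) (footprint 20.5×29.5) is included at this height (area 604.75 mm²); After intersecting: at least one operand is absent at this height, so nothing remains; the r=5 cylinder at (6.5, 10.5) gives a regular 6-gon of circumradius 5 (constant along its height) (area = (6/2)·5.000²·sin(360°/6) = 64.95 mm²); Taking the union: only the r=5 cylinder at (6.5, 10.5) is present, so the union is just that shape — area = 64.95 mm². Overall, the cross-section is a single solid region. Net area = 64.95 mm².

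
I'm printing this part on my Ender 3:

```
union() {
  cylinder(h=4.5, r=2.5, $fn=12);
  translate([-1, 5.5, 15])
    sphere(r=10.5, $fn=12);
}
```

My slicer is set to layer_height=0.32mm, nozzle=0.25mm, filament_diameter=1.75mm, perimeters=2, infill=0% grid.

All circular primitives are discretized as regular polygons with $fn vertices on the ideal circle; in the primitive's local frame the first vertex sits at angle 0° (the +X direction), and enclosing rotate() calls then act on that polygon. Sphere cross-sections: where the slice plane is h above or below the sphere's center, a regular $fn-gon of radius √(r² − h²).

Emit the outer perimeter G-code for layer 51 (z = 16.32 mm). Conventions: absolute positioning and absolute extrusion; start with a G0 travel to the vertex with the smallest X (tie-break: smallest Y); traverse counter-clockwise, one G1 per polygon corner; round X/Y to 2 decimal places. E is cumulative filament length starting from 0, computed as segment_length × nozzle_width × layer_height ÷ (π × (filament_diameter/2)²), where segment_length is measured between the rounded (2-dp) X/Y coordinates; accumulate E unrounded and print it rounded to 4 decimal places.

At z = 16.32 mm: the cylinder is absent (z outside [0, 4.5]); the r=10.5 sphere at (-1, 5.5) slices to a regular 12-gon of circumradius 10.417 (√(r²−h²) with h=1.32 from center); Merging all regions: only the r=10.5 sphere at (-1, 5.5) is present, so the union is just that shape — 1 connected region. The outline is a single polygon with 12 vertices. Extrusion per mm of travel: 0.25 × 0.32 / (π × 0.875²) = 0.033260. Accumulating E over each segment gives final E = 2.1523.

G0 X-11.42 Y5.50 Z16.32
G1 X-10.02 Y0.29 E0.1794
G1 X-6.21 Y-3.52 E0.3586
G1 X-1.00 Y-4.92 E0.5381
G1 X4.21 Y-3.52 E0.7175
G1 X8.02 Y0.29 E0.8967
G1 X9.42 Y5.50 E1.0762
G1 X8.02 Y10.71 E1.2556
G1 X4.21 Y14.52 E1.4348
G1 X-1.00 Y15.92 E1.6142
G1 X-6.21 Y14.52 E1.7937
G1 X-10.02 Y10.71 E1.9729
G1 X-11.42 Y5.50 E2.1523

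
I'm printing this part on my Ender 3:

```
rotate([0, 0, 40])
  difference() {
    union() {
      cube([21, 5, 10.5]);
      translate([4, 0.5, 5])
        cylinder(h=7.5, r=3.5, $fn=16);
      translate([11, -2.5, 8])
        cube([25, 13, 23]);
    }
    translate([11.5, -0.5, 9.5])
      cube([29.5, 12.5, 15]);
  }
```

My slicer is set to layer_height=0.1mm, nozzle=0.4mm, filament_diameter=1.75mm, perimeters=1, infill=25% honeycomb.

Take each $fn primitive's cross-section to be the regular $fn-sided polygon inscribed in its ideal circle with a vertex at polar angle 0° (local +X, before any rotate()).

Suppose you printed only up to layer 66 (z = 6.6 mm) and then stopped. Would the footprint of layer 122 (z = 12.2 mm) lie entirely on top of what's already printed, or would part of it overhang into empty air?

Compare the two slices. At z = 6.6: the cube is present — its section is the full 21×5 rectangle (area 105.00 mm²); the r=3.5 cylinder at (4, 0.5) gives a regular 16-gon of circumradius 3.5 (constant along its height) (area = (16/2)·3.500²·sin(360°/16) = 37.50 mm²); the cube at (11, -2.5) is not intersected at this z (z outside [8, 31]); Merging all regions: the regions partially overlap — summed areas 142.50 mm² minus the doubly-counted overlap 22.20 mm² gives 120.30 mm² — area = 120.30 mm²; the cube at (11.5, -0.5) is not intersected at this z (z outside [9.5, 24.5]); Taking the first minus the rest: none of the subtracted shapes is present at this height, so the result so far is unchanged — area = 120.30 mm²; (rotated 40° about Z; rotation is an isometry so areas/perimeters/island counts are preserved). At z = 12.2: the cube does not reach this height (z outside [0, 10.5]); the r=3.5 cylinder at (4, 0.5) gives a regular 16-gon of circumradius 3.5 (constant along its height) (area = (16/2)·3.500²·sin(360°/16) = 37.50 mm²); the 25×13 cube at (11, -2.5) contributes its full rectangle (area 325.00 mm²); Combining (union): the 2 present regions are separate (no shared area or edge), so areas and boundary lengths simply add and each stays a separate island — area = 362.50 mm²; the cube at (11.5, -0.5) is present — its section is the full 29.5×12.5 rectangle (area 368.75 mm²); Subtracting the remaining from the first: starting from that combined region (362.50 mm²), the 29.5×12.5 cube at (11.5, -0.5) partially overlaps it — only the 269.50 mm² overlap (of its 368.75 mm²) is removed, clipping the outline — area = 93.00 mm²; (whole slice rotated 40° about Z — lengths, areas and connectivity unchanged). Checking containment: at z = 12.2 the cross-section extends beyond the z = 6.6 cross-section by about 53.00 mm².

part overhangs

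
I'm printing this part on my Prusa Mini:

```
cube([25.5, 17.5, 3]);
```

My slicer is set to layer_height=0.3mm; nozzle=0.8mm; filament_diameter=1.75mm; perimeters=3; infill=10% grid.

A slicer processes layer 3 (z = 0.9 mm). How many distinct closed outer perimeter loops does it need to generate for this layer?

At z = 0.9 mm: the cube is present — its section is the full 25.5×17.5 rectangle. The result has 1 disconnected region.

1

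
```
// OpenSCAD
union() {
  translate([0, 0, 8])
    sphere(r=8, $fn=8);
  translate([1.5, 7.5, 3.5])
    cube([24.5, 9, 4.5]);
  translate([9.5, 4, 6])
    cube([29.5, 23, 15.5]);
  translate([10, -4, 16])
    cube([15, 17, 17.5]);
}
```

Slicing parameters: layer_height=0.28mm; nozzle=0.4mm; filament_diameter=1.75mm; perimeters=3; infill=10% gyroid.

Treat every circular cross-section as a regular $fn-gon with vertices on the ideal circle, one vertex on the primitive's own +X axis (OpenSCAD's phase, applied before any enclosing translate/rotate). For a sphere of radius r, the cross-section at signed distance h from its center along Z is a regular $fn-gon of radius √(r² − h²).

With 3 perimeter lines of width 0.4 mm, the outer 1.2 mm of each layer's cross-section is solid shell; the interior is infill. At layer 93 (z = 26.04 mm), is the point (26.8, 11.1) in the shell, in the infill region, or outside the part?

At z = 26.04 mm: the sphere is not intersected at this z (|z−center|=18.040 > r=8); the cube at (1.5, 7.5) is absent (z outside [3.5, 8]); the cube at (9.5, 4) is not intersected at this z (z outside [6, 21.5]); the 15×17 cube at (10, -4) contributes its full rectangle; Merging all regions: only the 15×17 cube at (10, -4) is present, so the union is just that shape — 1 connected region. Overall, the cross-section is a single solid region. The nearest boundary edge runs (25.00, -4.00)→(25.00, 13.00); distance from the point to it = 1.80 mm. The point is not inside any of the regions above, so it lies outside the cross-section (1.80 mm from the nearest boundary).

outside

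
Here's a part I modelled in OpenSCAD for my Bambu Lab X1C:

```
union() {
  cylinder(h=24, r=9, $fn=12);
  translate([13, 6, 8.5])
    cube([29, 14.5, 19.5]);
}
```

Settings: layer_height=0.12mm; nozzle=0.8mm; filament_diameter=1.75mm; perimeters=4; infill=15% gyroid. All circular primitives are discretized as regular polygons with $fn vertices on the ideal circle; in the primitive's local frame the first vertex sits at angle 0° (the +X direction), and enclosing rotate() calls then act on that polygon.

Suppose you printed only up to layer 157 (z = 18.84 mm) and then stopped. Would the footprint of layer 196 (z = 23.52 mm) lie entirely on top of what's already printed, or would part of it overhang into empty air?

entirely on top

Compare the two slices. At z = 18.84: the r=9 cylinder gives a regular 12-gon of circumradius 9 (constant along its height) (area = (12/2)·9.000²·sin(360°/12) = 243.00 mm²); the 29×14.5 cube at (13, 6) contributes its full rectangle (area 420.50 mm²); Merging all regions: the 2 present regions are separate (no shared area or edge), so areas and boundary lengths simply add and each stays a separate island — area = 663.50 mm². At z = 23.52: the r=9 cylinder gives a regular 12-gon of circumradius 9 (constant along its height) (area = (12/2)·9.000²·sin(360°/12) = 243.00 mm²); the cube at (13, 6) (footprint 29×14.5) is included at this height (area 420.50 mm²); Combining (union): the 2 present regions are separate (no shared area or edge), so areas and boundary lengths simply add and each stays a separate island — area = 663.50 mm². Checking containment: the cross-section at z = 23.52 is a subset of the cross-section at z = 18.84.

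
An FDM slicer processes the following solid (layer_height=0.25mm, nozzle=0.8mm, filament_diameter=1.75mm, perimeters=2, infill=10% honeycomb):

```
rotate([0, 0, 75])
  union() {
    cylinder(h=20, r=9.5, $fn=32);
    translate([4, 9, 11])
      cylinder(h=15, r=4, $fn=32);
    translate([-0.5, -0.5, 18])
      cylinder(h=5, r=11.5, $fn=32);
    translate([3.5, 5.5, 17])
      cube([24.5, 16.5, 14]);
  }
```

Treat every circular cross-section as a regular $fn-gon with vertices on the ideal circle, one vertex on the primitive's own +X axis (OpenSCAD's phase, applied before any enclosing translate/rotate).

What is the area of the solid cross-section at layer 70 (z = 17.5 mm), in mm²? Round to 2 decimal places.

At z = 17.5 mm: the r=9.5 cylinder gives a regular 32-gon of circumradius 9.5 (constant along its height) (area = (32/2)·9.500²·sin(360°/32) = 281.71 mm²); the r=4 cylinder at (4, 9) gives a regular 32-gon of circumradius 4 (constant along its height) (area = (32/2)·4.000²·sin(360°/32) = 49.94 mm²); the cylinder at (-0.5, -0.5) does not reach this height (z outside [18, 23]); the 24.5×16.5 cube at (3.5, 5.5) contributes its full rectangle (area 404.25 mm²); Merging all regions: the regions partially overlap — summed areas 735.90 mm² minus the doubly-counted overlap 48.62 mm² gives 687.28 mm² — area = 687.28 mm²; (whole slice rotated 75° about Z — lengths, areas and connectivity unchanged). Overall, the cross-section is a single solid region. Net area = 687.28 mm².

687.28 mm²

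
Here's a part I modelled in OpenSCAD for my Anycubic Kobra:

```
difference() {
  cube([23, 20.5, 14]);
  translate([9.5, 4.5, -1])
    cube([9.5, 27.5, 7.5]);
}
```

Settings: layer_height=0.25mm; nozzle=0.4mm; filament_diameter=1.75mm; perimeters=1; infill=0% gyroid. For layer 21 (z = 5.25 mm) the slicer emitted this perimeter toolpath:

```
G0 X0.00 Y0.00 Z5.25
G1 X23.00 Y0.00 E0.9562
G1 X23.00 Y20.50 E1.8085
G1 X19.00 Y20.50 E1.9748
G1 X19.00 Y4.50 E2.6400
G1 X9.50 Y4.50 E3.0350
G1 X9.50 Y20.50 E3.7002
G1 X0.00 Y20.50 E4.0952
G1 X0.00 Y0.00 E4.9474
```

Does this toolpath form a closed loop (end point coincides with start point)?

Start point (G0): (0.00, 0.00). End point (last G1): the path returns to the start — closed.

yes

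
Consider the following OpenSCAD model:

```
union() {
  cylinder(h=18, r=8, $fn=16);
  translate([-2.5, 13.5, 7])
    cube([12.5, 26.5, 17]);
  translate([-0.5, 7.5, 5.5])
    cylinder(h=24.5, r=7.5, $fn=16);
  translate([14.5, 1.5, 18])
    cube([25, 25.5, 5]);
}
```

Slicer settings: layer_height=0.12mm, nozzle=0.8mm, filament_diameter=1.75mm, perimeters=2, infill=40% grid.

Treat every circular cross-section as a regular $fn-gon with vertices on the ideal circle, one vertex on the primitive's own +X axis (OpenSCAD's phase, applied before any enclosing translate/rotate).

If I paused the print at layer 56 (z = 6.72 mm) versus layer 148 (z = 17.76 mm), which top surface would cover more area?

layer 148 (z = 17.76 mm)

Layer 56 (z = 6.72): the r=8 cylinder gives a regular 16-gon of circumradius 8 (constant along its height) (area = (16/2)·8.000²·sin(360°/16) = 195.93 mm²); the cube at (-2.5, 13.5) is absent (z outside [7, 24]); the r=7.5 cylinder at (-0.5, 7.5) gives a regular 16-gon of circumradius 7.5 (constant along its height) (area = (16/2)·7.500²·sin(360°/16) = 172.21 mm²); the cube at (14.5, 1.5) does not reach this height (z outside [18, 23]); Combining (union): the regions partially overlap — summed areas 368.14 mm² minus the doubly-counted overlap 73.55 mm² gives 294.59 mm² — area = 294.59 mm². So its area = 294.59 mm². Layer 148 (z = 17.76): the cylinder: section is a regular 16-gon, circumradius r=8 (area = (16/2)·8.000²·sin(360°/16) = 195.93 mm²); the cube at (-2.5, 13.5) (footprint 12.5×26.5) is included at this height (area 331.25 mm²); the cylinder at (-0.5, 7.5): section is a regular 16-gon, circumradius r=7.5 (area = (16/2)·7.500²·sin(360°/16) = 172.21 mm²); the cube at (14.5, 1.5) is absent (z outside [18, 23]); Taking the union: the regions partially overlap — summed areas 699.39 mm² minus the doubly-counted overlap 80.29 mm² gives 619.10 mm² — area = 619.10 mm². So its area = 619.10 mm². Layer 148 is larger (619.10 vs 294.59 mm²).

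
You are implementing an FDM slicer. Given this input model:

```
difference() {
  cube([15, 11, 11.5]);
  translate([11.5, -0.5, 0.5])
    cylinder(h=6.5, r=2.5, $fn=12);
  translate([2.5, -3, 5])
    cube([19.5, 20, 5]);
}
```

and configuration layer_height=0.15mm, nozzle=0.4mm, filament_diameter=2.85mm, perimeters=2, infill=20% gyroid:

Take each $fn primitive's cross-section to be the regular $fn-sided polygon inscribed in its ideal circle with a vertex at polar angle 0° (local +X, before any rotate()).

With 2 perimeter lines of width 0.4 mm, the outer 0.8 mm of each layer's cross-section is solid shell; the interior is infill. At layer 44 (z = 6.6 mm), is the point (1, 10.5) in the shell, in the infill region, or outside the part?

shell

At z = 6.6 mm: the cube (footprint 15×11) is included at this height; the r=2.5 cylinder at (11.5, -0.5) contributes a regular 12-gon of circumradius 2.5; the cube at (2.5, -3) (footprint 19.5×20) is included at this height; Taking the first minus the rest: starting from the 15×11 cube, the r=2.5 cylinder at (11.5, -0.5) partially overlaps it — only the 6.94 mm² overlap (of its 18.75 mm²) is removed, clipping the outline; the 19.5×20 cube at (2.5, -3) partially overlaps it — only the 130.56 mm² overlap (of its 390.00 mm²) is removed, clipping the outline — 1 connected region. Overall, the cross-section is a single solid region. The nearest boundary edge runs (0.00, 11.00)→(2.50, 11.00); distance from the point to it = 0.50 mm. The point is inside the cross-section, 0.50 mm from the nearest boundary — within the 0.8 mm shell band (2 × 0.4).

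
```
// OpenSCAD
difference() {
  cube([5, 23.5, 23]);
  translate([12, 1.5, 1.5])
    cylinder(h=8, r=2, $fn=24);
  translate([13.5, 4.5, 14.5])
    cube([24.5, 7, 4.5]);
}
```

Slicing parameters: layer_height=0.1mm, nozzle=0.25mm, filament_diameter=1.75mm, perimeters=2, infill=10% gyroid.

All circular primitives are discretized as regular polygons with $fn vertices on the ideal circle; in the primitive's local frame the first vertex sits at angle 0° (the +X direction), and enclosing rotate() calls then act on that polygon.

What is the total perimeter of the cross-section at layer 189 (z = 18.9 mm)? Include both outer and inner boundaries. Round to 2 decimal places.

At z = 18.9 mm: the cube is present — its section is the full 5×23.5 rectangle (perimeter 57.00 mm); the cylinder at (12, 1.5) is not intersected at this z (z outside [1.5, 9.5]); the 24.5×7 cube at (13.5, 4.5) contributes its full rectangle (perimeter 63.00 mm); Taking the first minus the rest: starting from the 5×23.5 cube, the 24.5×7 cube at (13.5, 4.5) misses the remaining region (no effect) — boundary = 57.00 mm. Overall, the cross-section is a single solid region. Total boundary length (outer) = 57.00 mm.

57.00 mm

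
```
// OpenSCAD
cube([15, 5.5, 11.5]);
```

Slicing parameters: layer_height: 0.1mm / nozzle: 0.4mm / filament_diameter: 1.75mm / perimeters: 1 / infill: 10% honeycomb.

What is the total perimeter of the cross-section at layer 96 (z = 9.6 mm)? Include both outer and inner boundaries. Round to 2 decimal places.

At z = 9.6 mm: the cube is present — its section is the full 15×5.5 rectangle (perimeter 41.00 mm). Overall, the cross-section is a single solid region. Total boundary length (outer) = 41.00 mm.

41.00 mm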